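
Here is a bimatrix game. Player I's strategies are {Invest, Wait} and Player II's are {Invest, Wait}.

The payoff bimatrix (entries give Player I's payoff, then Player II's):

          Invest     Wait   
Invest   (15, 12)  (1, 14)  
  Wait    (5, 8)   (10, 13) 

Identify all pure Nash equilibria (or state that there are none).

(Invest, Invest): Player II prefers Wait (14 > 12) — not an equilibrium.
(Invest, Wait): Player I prefers Wait (10 > 1) — not an equilibrium.
(Wait, Invest): Player I prefers Invest (15 > 5); Player II prefers Wait (13 > 8) — not an equilibrium.
(Wait, Wait): Player I gets 10 ≥ 1 from Invest, and Player II gets 13 ≥ 8 from Invest — Nash equilibrium.

(Wait, Wait)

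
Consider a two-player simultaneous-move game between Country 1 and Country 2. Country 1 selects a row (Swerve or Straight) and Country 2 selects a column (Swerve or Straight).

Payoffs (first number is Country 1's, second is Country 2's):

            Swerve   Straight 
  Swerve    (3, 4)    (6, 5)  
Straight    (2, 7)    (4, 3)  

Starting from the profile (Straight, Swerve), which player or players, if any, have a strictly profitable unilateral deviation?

Country 1

Country 1 at (Straight, Swerve) earns 2; deviating to Swerve yields 3 — a strict improvement.
Country 2 earns 7; deviating to Straight yields 3 — not better.
Only Country 1 has a strictly profitable deviation.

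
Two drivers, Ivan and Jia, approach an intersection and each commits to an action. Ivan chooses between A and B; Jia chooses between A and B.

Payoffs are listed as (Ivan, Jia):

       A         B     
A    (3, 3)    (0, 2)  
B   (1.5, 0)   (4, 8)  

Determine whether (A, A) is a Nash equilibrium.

At (A, A), Ivan earns 3; switching to B would give 1.5, so Ivan has no profitable deviation.
Jia earns 3; switching to B would give 2, so Jia has no profitable deviation.
Neither player can gain by a unilateral deviation, so this profile is a Nash equilibrium.

Yes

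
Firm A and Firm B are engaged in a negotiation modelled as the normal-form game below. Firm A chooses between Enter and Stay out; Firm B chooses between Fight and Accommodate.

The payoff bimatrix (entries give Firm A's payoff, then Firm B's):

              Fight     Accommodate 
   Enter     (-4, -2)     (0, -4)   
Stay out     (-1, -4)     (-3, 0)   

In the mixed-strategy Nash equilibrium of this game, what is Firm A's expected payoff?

First find q, the probability Firm B plays Fight, from Firm A's indifference between Enter and Stay out: −4q = −q − 3(1−q), giving q = 1/2.
Since Firm A is indifferent in equilibrium, Firm A's expected payoff equals the payoff from either row against (1/2, 1/2). Using Enter: −4(1/2) = -2.

-2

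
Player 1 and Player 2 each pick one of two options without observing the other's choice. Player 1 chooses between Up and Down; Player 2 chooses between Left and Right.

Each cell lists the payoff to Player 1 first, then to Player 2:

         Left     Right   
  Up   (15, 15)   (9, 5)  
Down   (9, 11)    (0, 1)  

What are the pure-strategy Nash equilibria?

(Up, Left): Player 1 gets 15 ≥ 9 from Down, and Player 2 gets 15 ≥ 5 from Right — Nash equilibrium.
(Up, Right): Player 2 prefers Left (15 > 5) — not an equilibrium.
(Down, Left): Player 1 prefers Up (15 > 9) — not an equilibrium.
(Down, Right): Player 1 prefers Up (9 > 0); Player 2 prefers Left (11 > 1) — not an equilibrium.

(Up, Left)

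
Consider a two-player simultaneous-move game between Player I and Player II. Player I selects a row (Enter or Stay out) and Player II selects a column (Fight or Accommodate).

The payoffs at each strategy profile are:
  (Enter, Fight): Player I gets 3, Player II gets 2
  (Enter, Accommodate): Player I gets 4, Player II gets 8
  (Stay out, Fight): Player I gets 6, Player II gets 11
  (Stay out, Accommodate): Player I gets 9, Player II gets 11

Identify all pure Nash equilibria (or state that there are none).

(Stay out, Fight) and (Stay out, Accommodate)

(Enter, Fight): Player I prefers Stay out (6 > 3); Player II prefers Accommodate (8 > 2) — not an equilibrium.
(Enter, Accommodate): Player I prefers Stay out (9 > 4) — not an equilibrium.
(Stay out, Fight): Player I gets 6 ≥ 3 from Enter, and Player II gets 11 ≥ 11 from Accommodate — Nash equilibrium.
(Stay out, Accommodate): Player I gets 9 ≥ 4 from Enter, and Player II gets 11 ≥ 11 from Fight — Nash equilibrium.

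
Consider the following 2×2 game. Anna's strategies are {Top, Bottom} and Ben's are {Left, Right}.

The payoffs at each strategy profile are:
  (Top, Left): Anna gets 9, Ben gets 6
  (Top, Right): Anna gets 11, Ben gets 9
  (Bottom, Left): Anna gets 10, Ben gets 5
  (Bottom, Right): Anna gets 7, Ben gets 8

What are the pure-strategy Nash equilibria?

(Top, Right)

(Top, Left): Anna prefers Bottom (10 > 9); Ben prefers Right (9 > 6) — not an equilibrium.
(Top, Right): Anna gets 11 ≥ 7 from Bottom, and Ben gets 9 ≥ 6 from Left — Nash equilibrium.
(Bottom, Left): Ben prefers Right (8 > 5) — not an equilibrium.
(Bottom, Right): Anna prefers Top (11 > 7) — not an equilibrium.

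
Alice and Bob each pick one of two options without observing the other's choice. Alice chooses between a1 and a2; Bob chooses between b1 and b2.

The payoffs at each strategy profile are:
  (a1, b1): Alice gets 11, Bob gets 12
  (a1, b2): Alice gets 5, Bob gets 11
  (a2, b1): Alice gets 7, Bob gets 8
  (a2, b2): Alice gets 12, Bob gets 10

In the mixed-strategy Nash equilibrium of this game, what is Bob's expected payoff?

32/3

First find x, the probability Alice plays a1, from Bob's indifference between b1 and b2: 12x + 8(1−x) = 11x + 10(1−x), giving x = 2/3.
Since Bob is indifferent in equilibrium, Bob's expected payoff equals the payoff from either column against (2/3, 1/3). Using b1: 12(2/3) + 8(1/3) = 32/3.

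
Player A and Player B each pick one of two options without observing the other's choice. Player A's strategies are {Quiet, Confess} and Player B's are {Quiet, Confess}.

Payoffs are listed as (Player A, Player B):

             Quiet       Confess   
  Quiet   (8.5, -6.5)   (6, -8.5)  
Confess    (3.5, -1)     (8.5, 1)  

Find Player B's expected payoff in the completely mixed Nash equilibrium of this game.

First find x, the probability Player A plays Quiet, from Player B's indifference between Quiet and Confess: −6.5x − (1−x) = −8.5x + (1−x), giving x = 1/2.
Since Player B is indifferent in equilibrium, Player B's expected payoff equals the payoff from either column against (1/2, 1/2). Using Quiet: −6.5(1/2) − (1/2) = -15/4.

-15/4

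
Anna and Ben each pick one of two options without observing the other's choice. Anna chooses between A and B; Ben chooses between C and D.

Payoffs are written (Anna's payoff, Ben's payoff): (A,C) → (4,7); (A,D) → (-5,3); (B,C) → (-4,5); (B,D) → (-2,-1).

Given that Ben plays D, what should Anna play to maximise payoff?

Against D, Anna earns -5 from A and -2 from B.
So B is the best response.

B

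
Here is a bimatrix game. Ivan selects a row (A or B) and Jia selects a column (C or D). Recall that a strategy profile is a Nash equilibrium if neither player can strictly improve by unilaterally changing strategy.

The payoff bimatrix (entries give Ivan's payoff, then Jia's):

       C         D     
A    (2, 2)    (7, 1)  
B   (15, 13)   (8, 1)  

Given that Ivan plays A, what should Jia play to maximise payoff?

Against A, Jia earns 2 from C and 1 from D.
So C is the best response.

C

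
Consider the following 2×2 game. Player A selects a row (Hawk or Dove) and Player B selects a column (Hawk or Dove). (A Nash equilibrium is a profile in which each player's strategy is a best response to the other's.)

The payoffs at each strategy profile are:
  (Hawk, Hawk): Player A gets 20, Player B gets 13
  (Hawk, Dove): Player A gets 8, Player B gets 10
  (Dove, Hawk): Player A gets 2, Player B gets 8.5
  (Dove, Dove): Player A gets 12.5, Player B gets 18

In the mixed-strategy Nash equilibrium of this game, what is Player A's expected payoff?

52/5

First find y, the probability Player B plays Hawk, from Player A's indifference between Hawk and Dove: 20y + 8(1−y) = 2y + 12.5(1−y), giving y = 1/5.
Since Player A is indifferent in equilibrium, Player A's expected payoff equals the payoff from either row against (1/5, 4/5). Using Hawk: 20(1/5) + 8(4/5) = 52/5.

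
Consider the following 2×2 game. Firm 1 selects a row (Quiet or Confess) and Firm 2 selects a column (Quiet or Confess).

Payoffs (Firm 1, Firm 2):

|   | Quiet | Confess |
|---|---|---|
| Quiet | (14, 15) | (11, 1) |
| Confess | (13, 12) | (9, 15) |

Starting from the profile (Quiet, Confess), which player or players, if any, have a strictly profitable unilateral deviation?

Firm 1 at (Quiet, Confess) earns 11; deviating to Confess yields 9 — not better.
Firm 2 earns 1; deviating to Quiet yields 15 — a strict improvement.
Only Firm 2 has a strictly profitable deviation.

Firm 2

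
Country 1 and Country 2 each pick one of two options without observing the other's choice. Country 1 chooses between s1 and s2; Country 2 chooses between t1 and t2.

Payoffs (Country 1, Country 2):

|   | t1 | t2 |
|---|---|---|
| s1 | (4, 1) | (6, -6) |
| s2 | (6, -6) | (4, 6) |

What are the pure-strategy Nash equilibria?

none

(s1, t1): Country 1 prefers s2 (6 > 4) — not an equilibrium.
(s1, t2): Country 2 prefers t1 (1 > -6) — not an equilibrium.
(s2, t1): Country 2 prefers t2 (6 > -6) — not an equilibrium.
(s2, t2): Country 1 prefers s1 (6 > 4) — not an equilibrium.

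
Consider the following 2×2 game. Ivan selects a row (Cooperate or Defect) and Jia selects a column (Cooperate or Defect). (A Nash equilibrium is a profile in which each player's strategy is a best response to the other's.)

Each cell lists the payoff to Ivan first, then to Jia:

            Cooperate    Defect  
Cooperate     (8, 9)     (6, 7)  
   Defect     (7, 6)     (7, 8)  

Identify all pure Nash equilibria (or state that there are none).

(Cooperate, Cooperate): Ivan gets 8 ≥ 7 from Defect, and Jia gets 9 ≥ 7 from Defect — Nash equilibrium.
(Cooperate, Defect): Ivan prefers Defect (7 > 6); Jia prefers Cooperate (9 > 7) — not an equilibrium.
(Defect, Cooperate): Ivan prefers Cooperate (8 > 7); Jia prefers Defect (8 > 6) — not an equilibrium.
(Defect, Defect): Ivan gets 7 ≥ 6 from Cooperate, and Jia gets 8 ≥ 6 from Cooperate — Nash equilibrium.

(Cooperate, Cooperate) and (Defect, Defect)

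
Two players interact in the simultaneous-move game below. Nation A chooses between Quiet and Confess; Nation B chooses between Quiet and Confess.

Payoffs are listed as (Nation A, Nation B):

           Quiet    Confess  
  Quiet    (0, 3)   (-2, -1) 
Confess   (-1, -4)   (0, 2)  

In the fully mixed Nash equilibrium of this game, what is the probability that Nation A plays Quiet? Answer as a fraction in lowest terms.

3/5

Let r be the probability that Nation A plays Quiet. In a completely mixed equilibrium, Nation B must be indifferent between Quiet and Confess.
Nation B's expected payoff from Quiet is 3r − 4(1−r); from Confess it is −r + 2(1−r).
Setting these equal: 7r − 4 = −3r + 2, so r = 3/5.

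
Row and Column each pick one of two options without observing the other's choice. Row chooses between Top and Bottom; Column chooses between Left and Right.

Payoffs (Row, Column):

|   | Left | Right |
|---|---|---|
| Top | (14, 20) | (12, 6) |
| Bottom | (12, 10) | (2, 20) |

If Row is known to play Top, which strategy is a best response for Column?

Left

Against Top, Column earns 20 from Left and 6 from Right.
So Left is the best response.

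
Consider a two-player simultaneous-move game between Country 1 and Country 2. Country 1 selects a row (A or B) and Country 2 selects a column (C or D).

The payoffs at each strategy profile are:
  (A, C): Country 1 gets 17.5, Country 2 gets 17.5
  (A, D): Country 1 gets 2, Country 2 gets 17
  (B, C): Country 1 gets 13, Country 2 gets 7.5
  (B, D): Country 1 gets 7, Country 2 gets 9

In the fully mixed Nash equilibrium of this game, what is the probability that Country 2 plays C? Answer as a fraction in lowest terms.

Let c be the probability that Country 2 plays C. In a completely mixed equilibrium, Country 1 must be indifferent between A and B.
Country 1's expected payoff from A is 17.5c + 2(1−c); from B it is 13c + 7(1−c).
Setting these equal: 15.5c + 2 = 6c + 7, so c = 10/19.

10/19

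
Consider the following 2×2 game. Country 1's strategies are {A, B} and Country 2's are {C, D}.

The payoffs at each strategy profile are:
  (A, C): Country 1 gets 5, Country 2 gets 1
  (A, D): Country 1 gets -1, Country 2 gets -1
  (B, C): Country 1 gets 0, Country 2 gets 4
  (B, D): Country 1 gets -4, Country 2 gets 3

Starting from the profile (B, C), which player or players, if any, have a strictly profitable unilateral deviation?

Country 1

Country 1 at (B, C) earns 0; deviating to A yields 5 — a strict improvement.
Country 2 earns 4; deviating to D yields 3 — not better.
Only Country 1 has a strictly profitable deviation.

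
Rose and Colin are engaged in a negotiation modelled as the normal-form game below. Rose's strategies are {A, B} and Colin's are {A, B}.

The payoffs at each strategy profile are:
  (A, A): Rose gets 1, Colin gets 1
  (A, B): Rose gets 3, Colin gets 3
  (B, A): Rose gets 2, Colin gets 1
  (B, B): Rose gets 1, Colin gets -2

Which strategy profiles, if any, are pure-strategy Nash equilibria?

(A, A): Rose prefers B (2 > 1); Colin prefers B (3 > 1) — not an equilibrium.
(A, B): Rose gets 3 ≥ 1 from B, and Colin gets 3 ≥ 1 from A — Nash equilibrium.
(B, A): Rose gets 2 ≥ 1 from A, and Colin gets 1 ≥ -2 from B — Nash equilibrium.
(B, B): Rose prefers A (3 > 1); Colin prefers A (1 > -2) — not an equilibrium.

(A, B) and (B, A)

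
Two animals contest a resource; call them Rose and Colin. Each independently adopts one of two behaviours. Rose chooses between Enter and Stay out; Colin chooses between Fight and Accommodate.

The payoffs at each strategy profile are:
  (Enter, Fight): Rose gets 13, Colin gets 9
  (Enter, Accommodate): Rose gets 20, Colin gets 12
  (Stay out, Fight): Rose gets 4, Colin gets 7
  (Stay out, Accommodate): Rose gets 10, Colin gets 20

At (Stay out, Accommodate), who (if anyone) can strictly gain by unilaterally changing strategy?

Rose

Rose at (Stay out, Accommodate) earns 10; deviating to Enter yields 20 — a strict improvement.
Colin earns 20; deviating to Fight yields 7 — not better.
Only Rose has a strictly profitable deviation.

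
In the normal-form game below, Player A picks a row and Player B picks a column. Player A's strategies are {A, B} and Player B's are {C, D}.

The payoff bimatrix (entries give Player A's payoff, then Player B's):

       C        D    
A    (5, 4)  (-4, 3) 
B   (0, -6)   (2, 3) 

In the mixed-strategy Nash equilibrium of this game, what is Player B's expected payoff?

First find x, the probability Player A plays A, from Player B's indifference between C and D: 4x − 6(1−x) = 3x + 3(1−x), giving x = 9/10.
Since Player B is indifferent in equilibrium, Player B's expected payoff equals the payoff from either column against (9/10, 1/10). Using C: 4(9/10) − 6(1/10) = 3.

3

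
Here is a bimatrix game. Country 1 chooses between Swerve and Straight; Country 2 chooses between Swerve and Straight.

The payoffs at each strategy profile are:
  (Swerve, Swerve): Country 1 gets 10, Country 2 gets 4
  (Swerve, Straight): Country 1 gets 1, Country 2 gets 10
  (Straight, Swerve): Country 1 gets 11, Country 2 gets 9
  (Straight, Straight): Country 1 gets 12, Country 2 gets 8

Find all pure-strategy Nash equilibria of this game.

(Swerve, Swerve): Country 1 prefers Straight (11 > 10); Country 2 prefers Straight (10 > 4) — not an equilibrium.
(Swerve, Straight): Country 1 prefers Straight (12 > 1) — not an equilibrium.
(Straight, Swerve): Country 1 gets 11 ≥ 10 from Swerve, and Country 2 gets 9 ≥ 8 from Straight — Nash equilibrium.
(Straight, Straight): Country 2 prefers Swerve (9 > 8) — not an equilibrium.

(Straight, Swerve)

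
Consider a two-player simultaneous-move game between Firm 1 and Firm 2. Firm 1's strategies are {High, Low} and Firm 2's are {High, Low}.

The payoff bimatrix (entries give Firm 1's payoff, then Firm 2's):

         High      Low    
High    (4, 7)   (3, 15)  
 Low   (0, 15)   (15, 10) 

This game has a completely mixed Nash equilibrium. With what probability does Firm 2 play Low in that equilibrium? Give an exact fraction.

Let y be the probability that Firm 2 plays High. In a completely mixed equilibrium, Firm 1 must be indifferent between High and Low.
Firm 1's expected payoff from High is 4y + 3(1−y); from Low it is 15(1−y).
Setting these equal: y + 3 = −15y + 15, so y = 3/4.
Therefore Firm 2 plays Low with probability 1 − 3/4 = 1/4.

1/4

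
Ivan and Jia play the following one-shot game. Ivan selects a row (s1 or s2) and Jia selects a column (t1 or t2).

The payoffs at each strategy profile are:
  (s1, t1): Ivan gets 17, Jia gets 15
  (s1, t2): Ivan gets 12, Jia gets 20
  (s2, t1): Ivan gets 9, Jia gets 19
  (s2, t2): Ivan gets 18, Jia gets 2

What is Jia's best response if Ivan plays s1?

t2

Against s1, Jia earns 15 from t1 and 20 from t2.
So t2 is the best response.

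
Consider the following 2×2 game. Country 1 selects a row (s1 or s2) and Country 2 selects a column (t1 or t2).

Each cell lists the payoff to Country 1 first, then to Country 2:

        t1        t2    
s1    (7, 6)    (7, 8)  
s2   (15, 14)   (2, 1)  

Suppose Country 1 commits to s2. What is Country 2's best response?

Against s2, Country 2 earns 14 from t1 and 1 from t2.
So t1 is the best response.

t1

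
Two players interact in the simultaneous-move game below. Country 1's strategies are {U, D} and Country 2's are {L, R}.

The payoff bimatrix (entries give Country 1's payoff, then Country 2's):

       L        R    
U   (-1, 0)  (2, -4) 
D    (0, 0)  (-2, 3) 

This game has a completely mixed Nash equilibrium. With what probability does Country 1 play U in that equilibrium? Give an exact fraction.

Let p be the probability that Country 1 plays U. In a completely mixed equilibrium, Country 2 must be indifferent between L and R.
Country 2's expected payoff from L is 0; from R it is −4p + 3(1−p).
Setting these equal: 0 = −7p + 3, so p = 3/7.

3/7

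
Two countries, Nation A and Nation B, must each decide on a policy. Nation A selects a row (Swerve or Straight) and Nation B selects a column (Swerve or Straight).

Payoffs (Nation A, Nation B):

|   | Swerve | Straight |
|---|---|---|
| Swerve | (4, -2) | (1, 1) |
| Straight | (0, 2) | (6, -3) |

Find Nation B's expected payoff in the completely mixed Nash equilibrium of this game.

-1/2

First find p, the probability Nation A plays Swerve, from Nation B's indifference between Swerve and Straight: −2p + 2(1−p) = p − 3(1−p), giving p = 5/8.
Since Nation B is indifferent in equilibrium, Nation B's expected payoff equals the payoff from either column against (5/8, 3/8). Using Swerve: −2(5/8) + 2(3/8) = -1/2.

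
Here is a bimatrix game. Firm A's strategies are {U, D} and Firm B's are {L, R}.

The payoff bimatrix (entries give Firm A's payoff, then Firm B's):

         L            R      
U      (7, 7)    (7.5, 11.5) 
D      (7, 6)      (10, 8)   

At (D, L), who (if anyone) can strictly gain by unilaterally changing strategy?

Firm A at (D, L) earns 7; deviating to U yields 7 — not better.
Firm B earns 6; deviating to R yields 8 — a strict improvement.
Only Firm B has a strictly profitable deviation.

Firm B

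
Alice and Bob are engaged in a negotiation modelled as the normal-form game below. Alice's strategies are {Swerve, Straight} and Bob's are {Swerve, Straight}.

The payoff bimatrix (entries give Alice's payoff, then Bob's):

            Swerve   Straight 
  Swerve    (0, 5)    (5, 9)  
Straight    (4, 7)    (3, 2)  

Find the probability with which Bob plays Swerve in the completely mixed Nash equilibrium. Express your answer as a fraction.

1/3

Let q be the probability that Bob plays Swerve. In a completely mixed equilibrium, Alice must be indifferent between Swerve and Straight.
Alice's expected payoff from Swerve is 5(1−q); from Straight it is 4q + 3(1−q).
Setting these equal: −5q + 5 = q + 3, so q = 1/3.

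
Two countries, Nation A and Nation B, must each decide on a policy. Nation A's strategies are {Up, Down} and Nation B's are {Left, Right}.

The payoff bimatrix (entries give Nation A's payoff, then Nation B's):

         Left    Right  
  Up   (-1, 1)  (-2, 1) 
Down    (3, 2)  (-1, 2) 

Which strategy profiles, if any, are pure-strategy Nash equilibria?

(Down, Left) and (Down, Right)

(Up, Left): Nation A prefers Down (3 > -1) — not an equilibrium.
(Up, Right): Nation A prefers Down (-1 > -2) — not an equilibrium.
(Down, Left): Nation A gets 3 ≥ -1 from Up, and Nation B gets 2 ≥ 2 from Right — Nash equilibrium.
(Down, Right): Nation A gets -1 ≥ -2 from Up, and Nation B gets 2 ≥ 2 from Left — Nash equilibrium.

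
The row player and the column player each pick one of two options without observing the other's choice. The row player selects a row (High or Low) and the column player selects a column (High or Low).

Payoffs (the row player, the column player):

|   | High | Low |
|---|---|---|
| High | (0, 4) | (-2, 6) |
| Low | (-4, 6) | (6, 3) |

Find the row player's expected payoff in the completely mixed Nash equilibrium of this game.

First find q, the probability the column player plays High, from the row player's indifference between High and Low: −2(1−q) = −4q + 6(1−q), giving q = 2/3.
Since the row player is indifferent in equilibrium, the row player's expected payoff equals the payoff from either row against (2/3, 1/3). Using High: −2(1/3) = -2/3.

-2/3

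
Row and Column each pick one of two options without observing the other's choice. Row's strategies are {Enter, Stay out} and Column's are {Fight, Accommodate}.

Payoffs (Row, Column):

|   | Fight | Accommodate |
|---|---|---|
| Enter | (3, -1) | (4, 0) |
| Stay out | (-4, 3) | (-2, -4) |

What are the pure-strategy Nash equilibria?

(Enter, Fight): Column prefers Accommodate (0 > -1) — not an equilibrium.
(Enter, Accommodate): Row gets 4 ≥ -2 from Stay out, and Column gets 0 ≥ -1 from Fight — Nash equilibrium.
(Stay out, Fight): Row prefers Enter (3 > -4) — not an equilibrium.
(Stay out, Accommodate): Row prefers Enter (4 > -2); Column prefers Fight (3 > -4) — not an equilibrium.

(Enter, Accommodate)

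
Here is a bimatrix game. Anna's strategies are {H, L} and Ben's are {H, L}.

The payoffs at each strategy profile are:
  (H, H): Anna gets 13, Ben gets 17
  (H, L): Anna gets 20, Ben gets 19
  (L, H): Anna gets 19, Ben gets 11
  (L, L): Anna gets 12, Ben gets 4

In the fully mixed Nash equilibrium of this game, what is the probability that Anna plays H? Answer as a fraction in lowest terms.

Let p be the probability that Anna plays H. In a completely mixed equilibrium, Ben must be indifferent between H and L.
Ben's expected payoff from H is 17p + 11(1−p); from L it is 19p + 4(1−p).
Setting these equal: 6p + 11 = 15p + 4, so p = 7/9.

7/9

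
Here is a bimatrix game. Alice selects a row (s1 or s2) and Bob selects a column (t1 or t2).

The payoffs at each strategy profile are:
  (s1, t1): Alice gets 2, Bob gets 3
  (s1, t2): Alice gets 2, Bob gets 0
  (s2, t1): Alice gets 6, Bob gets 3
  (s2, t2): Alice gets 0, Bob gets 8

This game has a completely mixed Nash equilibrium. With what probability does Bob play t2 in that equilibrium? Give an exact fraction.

2/3

Let q be the probability that Bob plays t1. In a completely mixed equilibrium, Alice must be indifferent between s1 and s2.
Alice's expected payoff from s1 is 2q + 2(1−q); from s2 it is 6q.
Setting these equal: 2 = 6q, so q = 1/3.
Therefore Bob plays t2 with probability 1 − 1/3 = 2/3.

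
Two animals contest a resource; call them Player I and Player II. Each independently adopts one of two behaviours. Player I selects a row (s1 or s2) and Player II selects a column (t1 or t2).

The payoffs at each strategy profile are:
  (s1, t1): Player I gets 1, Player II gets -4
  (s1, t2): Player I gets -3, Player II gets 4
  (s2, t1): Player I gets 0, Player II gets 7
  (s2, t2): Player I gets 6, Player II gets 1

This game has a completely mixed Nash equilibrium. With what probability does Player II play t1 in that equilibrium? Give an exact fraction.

Let c be the probability that Player II plays t1. In a completely mixed equilibrium, Player I must be indifferent between s1 and s2.
Player I's expected payoff from s1 is c − 3(1−c); from s2 it is 6(1−c).
Setting these equal: 4c − 3 = −6c + 6, so c = 9/10.

9/10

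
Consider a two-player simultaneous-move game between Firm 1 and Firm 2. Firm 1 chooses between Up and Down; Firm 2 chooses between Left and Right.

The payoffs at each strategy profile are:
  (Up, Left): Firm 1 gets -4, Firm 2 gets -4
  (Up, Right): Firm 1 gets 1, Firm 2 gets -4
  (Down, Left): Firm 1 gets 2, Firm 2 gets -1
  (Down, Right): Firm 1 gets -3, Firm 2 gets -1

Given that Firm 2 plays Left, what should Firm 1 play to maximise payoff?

Against Left, Firm 1 earns -4 from Up and 2 from Down.
So Down is the best response.

Down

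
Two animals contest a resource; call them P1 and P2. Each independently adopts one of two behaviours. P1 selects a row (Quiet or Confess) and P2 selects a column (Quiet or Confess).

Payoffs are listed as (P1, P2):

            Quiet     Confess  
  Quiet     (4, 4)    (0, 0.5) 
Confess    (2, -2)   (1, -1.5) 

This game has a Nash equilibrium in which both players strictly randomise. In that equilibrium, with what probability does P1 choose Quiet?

Let x be the probability that P1 plays Quiet. In a completely mixed equilibrium, P2 must be indifferent between Quiet and Confess.
P2's expected payoff from Quiet is 4x − 2(1−x); from Confess it is 0.5x − 1.5(1−x).
Setting these equal: 6x − 2 = 2x − 1.5, so x = 1/8.

1/8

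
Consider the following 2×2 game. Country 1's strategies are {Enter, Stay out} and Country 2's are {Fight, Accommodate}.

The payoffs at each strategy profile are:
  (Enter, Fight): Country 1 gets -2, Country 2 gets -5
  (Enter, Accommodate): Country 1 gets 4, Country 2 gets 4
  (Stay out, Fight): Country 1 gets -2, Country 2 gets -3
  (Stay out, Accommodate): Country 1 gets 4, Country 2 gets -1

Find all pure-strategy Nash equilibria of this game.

(Enter, Fight): Country 2 prefers Accommodate (4 > -5) — not an equilibrium.
(Enter, Accommodate): Country 1 gets 4 ≥ 4 from Stay out, and Country 2 gets 4 ≥ -5 from Fight — Nash equilibrium.
(Stay out, Fight): Country 2 prefers Accommodate (-1 > -3) — not an equilibrium.
(Stay out, Accommodate): Country 1 gets 4 ≥ 4 from Enter, and Country 2 gets -1 ≥ -3 from Fight — Nash equilibrium.

(Enter, Accommodate) and (Stay out, Accommodate)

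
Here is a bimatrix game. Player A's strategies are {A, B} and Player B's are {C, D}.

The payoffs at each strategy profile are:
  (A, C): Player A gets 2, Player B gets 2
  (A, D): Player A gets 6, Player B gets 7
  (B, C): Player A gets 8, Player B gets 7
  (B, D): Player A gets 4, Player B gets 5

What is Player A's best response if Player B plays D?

A

Against D, Player A earns 6 from A and 4 from B.
So A is the best response.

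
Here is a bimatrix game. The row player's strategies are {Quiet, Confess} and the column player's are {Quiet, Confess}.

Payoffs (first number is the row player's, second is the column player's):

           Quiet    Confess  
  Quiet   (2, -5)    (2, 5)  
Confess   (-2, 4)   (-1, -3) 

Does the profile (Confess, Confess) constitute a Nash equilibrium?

No

At (Confess, Confess), the row player earns -1; switching to Quiet would give 2, so the row player would deviate.
The column player earns -3; switching to Quiet would give 4, so the column player would deviate.
Since at least one player can profitably deviate, this is not a Nash equilibrium.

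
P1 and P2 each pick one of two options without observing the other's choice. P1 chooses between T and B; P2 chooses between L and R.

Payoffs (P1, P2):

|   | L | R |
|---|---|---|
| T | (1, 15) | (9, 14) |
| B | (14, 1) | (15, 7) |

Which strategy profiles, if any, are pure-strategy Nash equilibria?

(T, L): P1 prefers B (14 > 1) — not an equilibrium.
(T, R): P1 prefers B (15 > 9); P2 prefers L (15 > 14) — not an equilibrium.
(B, L): P2 prefers R (7 > 1) — not an equilibrium.
(B, R): P1 gets 15 ≥ 9 from T, and P2 gets 7 ≥ 1 from L — Nash equilibrium.

(B, R)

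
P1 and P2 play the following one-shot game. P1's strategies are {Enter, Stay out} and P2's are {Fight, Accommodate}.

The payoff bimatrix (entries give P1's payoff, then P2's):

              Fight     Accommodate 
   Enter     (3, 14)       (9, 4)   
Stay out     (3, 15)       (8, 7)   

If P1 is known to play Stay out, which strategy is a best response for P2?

Against Stay out, P2 earns 15 from Fight and 7 from Accommodate.
So Fight is the best response.

Fight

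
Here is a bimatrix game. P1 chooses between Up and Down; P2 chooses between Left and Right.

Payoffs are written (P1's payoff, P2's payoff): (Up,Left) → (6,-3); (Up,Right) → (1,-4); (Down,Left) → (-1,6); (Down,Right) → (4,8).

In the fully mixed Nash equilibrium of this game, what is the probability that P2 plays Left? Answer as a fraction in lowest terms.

Let c be the probability that P2 plays Left. In a completely mixed equilibrium, P1 must be indifferent between Up and Down.
P1's expected payoff from Up is 6c + (1−c); from Down it is −c + 4(1−c).
Setting these equal: 5c + 1 = −5c + 4, so c = 3/10.

3/10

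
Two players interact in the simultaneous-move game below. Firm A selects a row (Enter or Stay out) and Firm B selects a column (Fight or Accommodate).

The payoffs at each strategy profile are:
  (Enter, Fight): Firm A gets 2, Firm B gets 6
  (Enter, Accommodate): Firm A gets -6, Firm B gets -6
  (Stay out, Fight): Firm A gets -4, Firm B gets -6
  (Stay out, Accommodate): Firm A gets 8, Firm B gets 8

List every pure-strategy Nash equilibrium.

(Enter, Fight) and (Stay out, Accommodate)

(Enter, Fight): Firm A gets 2 ≥ -4 from Stay out, and Firm B gets 6 ≥ -6 from Accommodate — Nash equilibrium.
(Enter, Accommodate): Firm A prefers Stay out (8 > -6); Firm B prefers Fight (6 > -6) — not an equilibrium.
(Stay out, Fight): Firm A prefers Enter (2 > -4); Firm B prefers Accommodate (8 > -6) — not an equilibrium.
(Stay out, Accommodate): Firm A gets 8 ≥ -6 from Enter, and Firm B gets 8 ≥ -6 from Fight — Nash equilibrium.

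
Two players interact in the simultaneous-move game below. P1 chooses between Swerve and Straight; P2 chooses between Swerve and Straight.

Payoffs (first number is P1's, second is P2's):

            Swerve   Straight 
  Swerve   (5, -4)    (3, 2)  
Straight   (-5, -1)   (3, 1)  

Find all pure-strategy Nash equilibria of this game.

(Swerve, Straight) and (Straight, Straight)

(Swerve, Swerve): P2 prefers Straight (2 > -4) — not an equilibrium.
(Swerve, Straight): P1 gets 3 ≥ 3 from Straight, and P2 gets 2 ≥ -4 from Swerve — Nash equilibrium.
(Straight, Swerve): P1 prefers Swerve (5 > -5); P2 prefers Straight (1 > -1) — not an equilibrium.
(Straight, Straight): P1 gets 3 ≥ 3 from Swerve, and P2 gets 1 ≥ -1 from Swerve — Nash equilibrium.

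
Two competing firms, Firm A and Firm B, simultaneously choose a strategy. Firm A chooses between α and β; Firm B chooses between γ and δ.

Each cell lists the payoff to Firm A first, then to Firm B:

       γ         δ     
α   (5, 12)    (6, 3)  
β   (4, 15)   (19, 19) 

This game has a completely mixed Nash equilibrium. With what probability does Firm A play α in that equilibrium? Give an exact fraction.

Let p be the probability that Firm A plays α. In a completely mixed equilibrium, Firm B must be indifferent between γ and δ.
Firm B's expected payoff from γ is 12p + 15(1−p); from δ it is 3p + 19(1−p).
Setting these equal: −3p + 15 = −16p + 19, so p = 4/13.

4/13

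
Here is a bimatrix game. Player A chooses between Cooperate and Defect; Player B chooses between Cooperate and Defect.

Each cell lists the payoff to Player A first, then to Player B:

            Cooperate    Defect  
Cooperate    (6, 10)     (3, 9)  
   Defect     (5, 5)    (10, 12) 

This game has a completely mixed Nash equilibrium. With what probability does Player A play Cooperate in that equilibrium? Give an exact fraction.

7/8

Let r be the probability that Player A plays Cooperate. In a completely mixed equilibrium, Player B must be indifferent between Cooperate and Defect.
Player B's expected payoff from Cooperate is 10r + 5(1−r); from Defect it is 9r + 12(1−r).
Setting these equal: 5r + 5 = −3r + 12, so r = 7/8.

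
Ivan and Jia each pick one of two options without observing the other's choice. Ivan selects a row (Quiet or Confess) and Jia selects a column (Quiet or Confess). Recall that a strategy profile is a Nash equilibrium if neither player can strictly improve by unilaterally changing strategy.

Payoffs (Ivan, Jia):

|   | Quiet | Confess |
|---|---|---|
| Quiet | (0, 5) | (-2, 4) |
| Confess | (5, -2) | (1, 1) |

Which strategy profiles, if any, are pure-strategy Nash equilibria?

(Quiet, Quiet): Ivan prefers Confess (5 > 0) — not an equilibrium.
(Quiet, Confess): Ivan prefers Confess (1 > -2); Jia prefers Quiet (5 > 4) — not an equilibrium.
(Confess, Quiet): Jia prefers Confess (1 > -2) — not an equilibrium.
(Confess, Confess): Ivan gets 1 ≥ -2 from Quiet, and Jia gets 1 ≥ -2 from Quiet — Nash equilibrium.

(Confess, Confess)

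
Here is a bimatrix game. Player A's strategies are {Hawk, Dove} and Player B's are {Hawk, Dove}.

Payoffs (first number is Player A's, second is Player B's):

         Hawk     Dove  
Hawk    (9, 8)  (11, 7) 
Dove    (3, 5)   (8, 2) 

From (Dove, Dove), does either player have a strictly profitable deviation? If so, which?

Player A at (Dove, Dove) earns 8; deviating to Hawk yields 11 — a strict improvement.
Player B earns 2; deviating to Hawk yields 5 — a strict improvement.
Both Player A and Player B have strictly profitable deviations.

Both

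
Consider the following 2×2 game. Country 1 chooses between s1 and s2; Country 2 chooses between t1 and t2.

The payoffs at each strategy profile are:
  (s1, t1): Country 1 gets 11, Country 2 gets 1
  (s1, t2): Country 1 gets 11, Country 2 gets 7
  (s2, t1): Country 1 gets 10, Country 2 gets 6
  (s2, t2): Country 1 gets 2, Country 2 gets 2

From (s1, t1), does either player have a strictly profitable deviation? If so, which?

Country 1 at (s1, t1) earns 11; deviating to s2 yields 10 — not better.
Country 2 earns 1; deviating to t2 yields 7 — a strict improvement.
Only Country 2 has a strictly profitable deviation.

Country 2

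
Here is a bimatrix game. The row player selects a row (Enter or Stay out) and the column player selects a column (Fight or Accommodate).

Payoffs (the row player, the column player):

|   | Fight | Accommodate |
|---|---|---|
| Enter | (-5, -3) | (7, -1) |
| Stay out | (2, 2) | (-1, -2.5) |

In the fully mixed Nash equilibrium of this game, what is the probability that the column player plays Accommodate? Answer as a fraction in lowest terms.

7/15

Let c be the probability that the column player plays Fight. In a completely mixed equilibrium, the row player must be indifferent between Enter and Stay out.
The row player's expected payoff from Enter is −5c + 7(1−c); from Stay out it is 2c − (1−c).
Setting these equal: −12c + 7 = 3c − 1, so c = 8/15.
Therefore the column player plays Accommodate with probability 1 − 8/15 = 7/15.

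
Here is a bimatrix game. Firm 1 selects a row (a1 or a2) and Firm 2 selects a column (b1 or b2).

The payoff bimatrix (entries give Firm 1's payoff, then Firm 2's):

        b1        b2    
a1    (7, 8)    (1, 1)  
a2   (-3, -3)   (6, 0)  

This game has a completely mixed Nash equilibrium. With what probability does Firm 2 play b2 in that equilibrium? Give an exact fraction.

2/3

Let y be the probability that Firm 2 plays b1. In a completely mixed equilibrium, Firm 1 must be indifferent between a1 and a2.
Firm 1's expected payoff from a1 is 7y + (1−y); from a2 it is −3y + 6(1−y).
Setting these equal: 6y + 1 = −9y + 6, so y = 1/3.
Therefore Firm 2 plays b2 with probability 1 − 1/3 = 2/3.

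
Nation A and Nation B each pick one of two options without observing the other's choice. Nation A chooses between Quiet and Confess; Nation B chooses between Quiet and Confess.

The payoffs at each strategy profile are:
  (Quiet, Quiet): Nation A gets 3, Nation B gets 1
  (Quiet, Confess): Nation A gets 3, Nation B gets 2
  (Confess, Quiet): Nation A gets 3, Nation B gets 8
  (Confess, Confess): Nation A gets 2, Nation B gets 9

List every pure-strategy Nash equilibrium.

(Quiet, Quiet): Nation B prefers Confess (2 > 1) — not an equilibrium.
(Quiet, Confess): Nation A gets 3 ≥ 2 from Confess, and Nation B gets 2 ≥ 1 from Quiet — Nash equilibrium.
(Confess, Quiet): Nation B prefers Confess (9 > 8) — not an equilibrium.
(Confess, Confess): Nation A prefers Quiet (3 > 2) — not an equilibrium.

(Quiet, Confess)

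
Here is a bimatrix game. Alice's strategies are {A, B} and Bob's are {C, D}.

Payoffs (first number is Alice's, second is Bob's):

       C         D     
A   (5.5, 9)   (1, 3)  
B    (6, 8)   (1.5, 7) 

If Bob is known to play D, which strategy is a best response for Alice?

Against D, Alice earns 1 from A and 1.5 from B.
So B is the best response.

B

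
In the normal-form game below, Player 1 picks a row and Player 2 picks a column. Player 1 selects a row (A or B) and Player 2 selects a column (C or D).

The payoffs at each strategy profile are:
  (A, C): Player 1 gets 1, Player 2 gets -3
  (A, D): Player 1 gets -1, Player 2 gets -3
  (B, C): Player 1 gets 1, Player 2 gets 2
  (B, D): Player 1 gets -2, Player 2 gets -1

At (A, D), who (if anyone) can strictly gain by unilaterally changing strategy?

Player 1 at (A, D) earns -1; deviating to B yields -2 — not better.
Player 2 earns -3; deviating to C yields -3 — not better.
Neither player can strictly improve; the profile is a Nash equilibrium.

Neither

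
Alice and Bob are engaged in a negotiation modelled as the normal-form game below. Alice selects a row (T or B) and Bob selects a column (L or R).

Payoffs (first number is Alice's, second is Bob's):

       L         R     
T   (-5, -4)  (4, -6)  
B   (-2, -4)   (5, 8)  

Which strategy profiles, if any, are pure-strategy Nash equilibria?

(B, R)

(T, L): Alice prefers B (-2 > -5) — not an equilibrium.
(T, R): Alice prefers B (5 > 4); Bob prefers L (-4 > -6) — not an equilibrium.
(B, L): Bob prefers R (8 > -4) — not an equilibrium.
(B, R): Alice gets 5 ≥ 4 from T, and Bob gets 8 ≥ -4 from L — Nash equilibrium.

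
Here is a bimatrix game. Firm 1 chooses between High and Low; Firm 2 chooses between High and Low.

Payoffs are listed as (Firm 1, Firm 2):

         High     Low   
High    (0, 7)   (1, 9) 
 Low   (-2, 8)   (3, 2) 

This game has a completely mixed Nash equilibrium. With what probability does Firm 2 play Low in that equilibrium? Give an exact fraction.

Let q be the probability that Firm 2 plays High. In a completely mixed equilibrium, Firm 1 must be indifferent between High and Low.
Firm 1's expected payoff from High is (1−q); from Low it is −2q + 3(1−q).
Setting these equal: −q + 1 = −5q + 3, so q = 1/2.
Therefore Firm 2 plays Low with probability 1 − 1/2 = 1/2.

1/2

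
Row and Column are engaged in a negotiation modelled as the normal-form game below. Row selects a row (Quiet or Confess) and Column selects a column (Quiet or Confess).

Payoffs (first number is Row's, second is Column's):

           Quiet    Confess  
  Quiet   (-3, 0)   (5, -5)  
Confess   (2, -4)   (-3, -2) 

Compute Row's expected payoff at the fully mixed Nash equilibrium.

First find q, the probability Column plays Quiet, from Row's indifference between Quiet and Confess: −3q + 5(1−q) = 2q − 3(1−q), giving q = 8/13.
Since Row is indifferent in equilibrium, Row's expected payoff equals the payoff from either row against (8/13, 5/13). Using Quiet: −3(8/13) + 5(5/13) = 1/13.

1/13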